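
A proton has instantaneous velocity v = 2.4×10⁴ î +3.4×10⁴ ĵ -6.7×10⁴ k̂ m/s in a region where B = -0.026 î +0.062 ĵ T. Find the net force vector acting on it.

v×B = (4150, 1740, 2370) N/C.
F = q v×B = (1.602×10⁻¹⁹ C)·(4150, 1740, 2370) = (6.65×10⁻¹⁶, 2.79×10⁻¹⁶, 3.80×10⁻¹⁶) N.

F ≈ (6.65×10⁻¹⁶, 2.79×10⁻¹⁶, 3.80×10⁻¹⁶) N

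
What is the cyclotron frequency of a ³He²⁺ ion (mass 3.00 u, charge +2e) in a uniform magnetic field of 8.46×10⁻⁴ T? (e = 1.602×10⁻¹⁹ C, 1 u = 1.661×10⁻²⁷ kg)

f = |q|B/(2πm).
f = (3.204×10⁻¹⁹)(8.46×10⁻⁴)/(2π·4.983×10⁻²⁷) ≈ 8660 Hz.

f ≈ 8660 Hz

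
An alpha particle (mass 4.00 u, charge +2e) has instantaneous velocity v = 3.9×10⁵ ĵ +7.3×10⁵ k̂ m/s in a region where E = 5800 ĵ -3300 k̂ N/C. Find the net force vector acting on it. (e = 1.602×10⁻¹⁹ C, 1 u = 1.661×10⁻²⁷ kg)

F ≈ (0, 1.86×10⁻¹⁵, -1.06×10⁻¹⁵) N

Only an electric field acts, so F = qE = (3.204×10⁻¹⁹ C)·(0, 5800, -3300) = (0, 1.86×10⁻¹⁵, -1.06×10⁻¹⁵) N.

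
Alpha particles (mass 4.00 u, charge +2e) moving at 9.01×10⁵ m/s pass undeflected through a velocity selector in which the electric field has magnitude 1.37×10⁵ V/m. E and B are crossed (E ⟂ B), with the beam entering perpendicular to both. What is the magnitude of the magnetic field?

B = 0.152 T

Balance of forces in the selector: qE = qvB ⇒ B = E/v.
B = 1.37×10⁵/9.01×10⁵ = 0.152 T.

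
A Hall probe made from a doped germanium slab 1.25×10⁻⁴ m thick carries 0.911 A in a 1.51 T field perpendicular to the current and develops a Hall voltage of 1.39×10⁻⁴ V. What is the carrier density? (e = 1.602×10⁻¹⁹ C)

n ≈ 4.94×10²⁶ m⁻³

From V_H = IB/(n e t), n = IB/(V_H e t).
n = (0.911)(1.51)/((1.39×10⁻⁴)(1.602×10⁻¹⁹)(1.25×10⁻⁴)) ≈ 4.94×10²⁶ m⁻³.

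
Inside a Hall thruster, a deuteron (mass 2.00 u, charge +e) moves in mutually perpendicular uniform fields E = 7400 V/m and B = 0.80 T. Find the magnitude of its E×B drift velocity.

v_d ≈ 9200 m/s

In crossed fields the guiding centre drifts at v_d = |E×B|/B² = E/B, independent of charge and mass.
v_d = 7400/0.80 = 9200 m/s.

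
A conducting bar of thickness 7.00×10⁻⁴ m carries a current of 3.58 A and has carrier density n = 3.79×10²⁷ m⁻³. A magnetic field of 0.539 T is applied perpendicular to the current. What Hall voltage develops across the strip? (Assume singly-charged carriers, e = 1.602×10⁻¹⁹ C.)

V_H = IB/(n e t).
V_H = (3.58)(0.539)/((3.79×10²⁷)(1.602×10⁻¹⁹)(7.00×10⁻⁴)) ≈ 4.54×10⁻⁶ V.

V_H ≈ 4.54×10⁻⁶ V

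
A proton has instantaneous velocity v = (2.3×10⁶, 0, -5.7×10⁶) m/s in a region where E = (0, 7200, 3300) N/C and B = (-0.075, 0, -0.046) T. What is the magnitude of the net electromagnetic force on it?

v×B = (0, 5.33×10⁵, 0) N/C.
E + v×B = (0, 5.40×10⁵, 3300) N/C.
F = q(E + v×B) = (1.602×10⁻¹⁹ C)·(0, 5.40×10⁵, 3300) = (0, 8.66×10⁻¹⁴, 5.29×10⁻¹⁶) N.
|F| = 8.66×10⁻¹⁴ N.

|F| ≈ 8.66×10⁻¹⁴ N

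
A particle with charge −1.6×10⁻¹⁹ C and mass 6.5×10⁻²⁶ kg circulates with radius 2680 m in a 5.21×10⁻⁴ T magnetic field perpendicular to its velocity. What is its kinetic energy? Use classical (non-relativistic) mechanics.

KE ≈ 3.84×10⁻¹³ J

v = |q|Br/m, then KE = ½mv² = (qBr)²/(2m).
v = (1.6×10⁻¹⁹)(5.21×10⁻⁴)(2680)/6.5×10⁻²⁶ ≈ 3.437×10⁶ m/s.
KE = ½(6.5×10⁻²⁶)(3.437×10⁶)² ≈ 3.84×10⁻¹³ J.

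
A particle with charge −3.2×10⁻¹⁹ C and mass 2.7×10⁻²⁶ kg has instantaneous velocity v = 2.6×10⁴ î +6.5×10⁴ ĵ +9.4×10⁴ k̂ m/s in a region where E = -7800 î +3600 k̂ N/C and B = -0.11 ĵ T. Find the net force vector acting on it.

F ≈ (-8.13×10⁻¹⁶, 0, -2.37×10⁻¹⁶) N

v×B = (1.03×10⁴, 0, -2860) N/C.
E + v×B = (2540, 0, 740) N/C.
F = q(E + v×B) = (−3.2×10⁻¹⁹ C)·(2540, 0, 740) = (-8.13×10⁻¹⁶, 0, -2.37×10⁻¹⁶) N.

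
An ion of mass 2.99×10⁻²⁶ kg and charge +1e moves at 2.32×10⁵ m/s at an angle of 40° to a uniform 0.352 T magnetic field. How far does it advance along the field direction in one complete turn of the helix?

v∥ = v cosθ = 2.32×10⁵·cos40° ≈ 1.777×10⁵ m/s.
T = 2πm/(|q|B) = 2π(2.99×10⁻²⁶)/((1.602×10⁻¹⁹)(0.352)) ≈ 3.332×10⁻⁶ s.
pitch = v∥ T = (1.777×10⁵)(3.332×10⁻⁶) ≈ 0.592 m.

p ≈ 0.592 m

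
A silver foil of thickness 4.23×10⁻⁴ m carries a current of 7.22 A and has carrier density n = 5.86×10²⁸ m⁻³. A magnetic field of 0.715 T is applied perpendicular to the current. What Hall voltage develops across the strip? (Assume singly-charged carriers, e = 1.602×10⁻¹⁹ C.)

V_H ≈ 1.30×10⁻⁶ V

V_H = IB/(n e t).
V_H = (7.22)(0.715)/((5.86×10²⁸)(1.602×10⁻¹⁹)(4.23×10⁻⁴)) ≈ 1.30×10⁻⁶ V.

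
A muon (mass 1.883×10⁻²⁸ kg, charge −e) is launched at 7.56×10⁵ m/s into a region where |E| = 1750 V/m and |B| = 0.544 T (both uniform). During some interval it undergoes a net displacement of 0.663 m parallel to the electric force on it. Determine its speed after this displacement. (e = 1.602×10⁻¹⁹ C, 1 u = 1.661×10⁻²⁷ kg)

B does no work; ΔKE = |q|E d.
½mv_f² = ½mv₀² + |q|Ed = ½(1.883×10⁻²⁸)(7.56×10⁵)² + (1.602×10⁻¹⁹)(1750)(0.663) ≈ 5.381×10⁻¹⁷ J + 1.859×10⁻¹⁶ J ≈ 2.397×10⁻¹⁶ J.
v_f = √(2·2.397×10⁻¹⁶/1.883×10⁻²⁸) ≈ 1.60×10⁶ m/s.

v_f ≈ 1.60×10⁶ m/s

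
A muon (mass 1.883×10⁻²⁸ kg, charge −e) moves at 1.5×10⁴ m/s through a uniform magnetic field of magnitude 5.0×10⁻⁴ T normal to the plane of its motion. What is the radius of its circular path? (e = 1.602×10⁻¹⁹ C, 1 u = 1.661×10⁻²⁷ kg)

The magnetic force provides the centripetal force: |q|vB = mv²/r.
r = mv/(|q|B) = (1.883×10⁻²⁸)(1.5×10⁴)/((1.602×10⁻¹⁹)(5.0×10⁻⁴)) ≈ 0.035 m.

r ≈ 0.035 m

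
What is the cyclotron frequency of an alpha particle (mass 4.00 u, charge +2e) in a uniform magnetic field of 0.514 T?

f ≈ 3.94×10⁶ Hz

f = |q|B/(2πm).
f = (3.204×10⁻¹⁹)(0.514)/(2π·6.644×10⁻²⁷) ≈ 3.94×10⁶ Hz.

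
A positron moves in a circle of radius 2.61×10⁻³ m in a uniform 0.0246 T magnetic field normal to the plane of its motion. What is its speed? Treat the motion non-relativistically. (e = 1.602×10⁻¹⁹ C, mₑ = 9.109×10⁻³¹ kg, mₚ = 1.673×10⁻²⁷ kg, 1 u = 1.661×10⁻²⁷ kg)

v ≈ 1.13×10⁷ m/s

From |q|vB = mv²/r, v = |q|Br/m.
v = (1.602×10⁻¹⁹)(0.0246)(2.61×10⁻³)/9.109×10⁻³¹ ≈ 1.13×10⁷ m/s.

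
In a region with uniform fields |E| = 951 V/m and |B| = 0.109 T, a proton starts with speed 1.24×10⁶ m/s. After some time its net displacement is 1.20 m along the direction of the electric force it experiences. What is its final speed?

B does no work; ΔKE = |q|E d.
½mv_f² = ½mv₀² + |q|Ed = ½(1.673×10⁻²⁷)(1.24×10⁶)² + (1.602×10⁻¹⁹)(951)(1.20) ≈ 1.286×10⁻¹⁵ J + 1.828×10⁻¹⁶ J ≈ 1.469×10⁻¹⁵ J.
v_f = √(2·1.469×10⁻¹⁵/1.673×10⁻²⁷) ≈ 1.33×10⁶ m/s.

v_f ≈ 1.33×10⁶ m/s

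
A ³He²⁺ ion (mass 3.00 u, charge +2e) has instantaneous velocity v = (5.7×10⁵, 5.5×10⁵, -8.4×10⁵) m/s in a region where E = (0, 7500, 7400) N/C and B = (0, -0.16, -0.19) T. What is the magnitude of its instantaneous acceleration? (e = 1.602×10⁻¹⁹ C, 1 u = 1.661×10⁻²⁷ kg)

|a| ≈ 1.79×10¹³ m/s²

v×B = (-2.39×10⁵, 1.08×10⁵, -9.12×10⁴) N/C.
E + v×B = (-2.39×10⁵, 1.16×10⁵, -8.38×10⁴) N/C.
F = q(E + v×B) = (3.204×10⁻¹⁹ C)·(-2.39×10⁵, 1.16×10⁵, -8.38×10⁴) = (-7.65×10⁻¹⁴, 3.71×10⁻¹⁴, -2.68×10⁻¹⁴) N.
|a| = |F|/m = 8.920×10⁻¹⁴/4.983×10⁻²⁷ ≈ 1.79×10¹³ m/s².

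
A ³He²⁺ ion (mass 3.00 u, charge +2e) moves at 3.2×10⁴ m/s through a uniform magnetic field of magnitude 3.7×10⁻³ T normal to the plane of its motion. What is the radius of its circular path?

The magnetic force provides the centripetal force: |q|vB = mv²/r.
r = mv/(|q|B) = (4.983×10⁻²⁷)(3.2×10⁴)/((3.204×10⁻¹⁹)(3.7×10⁻³)) ≈ 0.13 m.

r ≈ 0.13 m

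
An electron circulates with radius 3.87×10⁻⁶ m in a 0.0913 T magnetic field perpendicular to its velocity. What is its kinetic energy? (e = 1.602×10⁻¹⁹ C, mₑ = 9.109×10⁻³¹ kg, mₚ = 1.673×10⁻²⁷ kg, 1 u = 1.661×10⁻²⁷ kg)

KE ≈ 0.0110 eV

v = |q|Br/m, then KE = ½mv² = (qBr)²/(2m).
v = (1.602×10⁻¹⁹)(0.0913)(3.87×10⁻⁶)/9.109×10⁻³¹ ≈ 6.214×10⁴ m/s.
KE = ½(9.109×10⁻³¹)(6.214×10⁴)² ≈ 1.76×10⁻²¹ J = 0.0110 eV.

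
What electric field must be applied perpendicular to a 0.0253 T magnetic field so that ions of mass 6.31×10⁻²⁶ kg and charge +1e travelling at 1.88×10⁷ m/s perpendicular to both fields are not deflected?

For straight-line motion qE = qvB, so E = vB.
E = 1.88×10⁷ × 0.0253 = 4.76×10⁵ V/m.

E = 4.76×10⁵ V/m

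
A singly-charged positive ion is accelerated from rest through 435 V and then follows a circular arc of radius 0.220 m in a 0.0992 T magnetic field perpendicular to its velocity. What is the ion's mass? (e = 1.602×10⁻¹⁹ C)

Combine |q|V = ½mv² and r = mv/(|q|B): eliminate v to get m = qB²r²/(2V).
m = (1.602×10⁻¹⁹)(0.0992)²(0.220)²/(2·435) ≈ 8.77×10⁻²⁶ kg.

m ≈ 8.77×10⁻²⁶ kg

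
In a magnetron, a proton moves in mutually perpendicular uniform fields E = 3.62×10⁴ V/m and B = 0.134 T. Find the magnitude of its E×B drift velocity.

In crossed fields the guiding centre drifts at v_d = |E×B|/B² = E/B, independent of charge and mass.
v_d = 3.62×10⁴/0.134 = 2.70×10⁵ m/s.

v_d ≈ 2.70×10⁵ m/s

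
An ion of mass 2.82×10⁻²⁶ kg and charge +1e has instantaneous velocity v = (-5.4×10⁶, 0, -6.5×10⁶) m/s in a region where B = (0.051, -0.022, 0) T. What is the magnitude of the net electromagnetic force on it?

v×B = (-1.43×10⁵, -3.32×10⁵, 1.19×10⁵) N/C.
F = q v×B = (1.602×10⁻¹⁹ C)·(-1.43×10⁵, -3.32×10⁵, 1.19×10⁵) = (-2.29×10⁻¹⁴, -5.31×10⁻¹⁴, 1.90×10⁻¹⁴) N.
|F| = 6.09×10⁻¹⁴ N.

|F| ≈ 6.09×10⁻¹⁴ N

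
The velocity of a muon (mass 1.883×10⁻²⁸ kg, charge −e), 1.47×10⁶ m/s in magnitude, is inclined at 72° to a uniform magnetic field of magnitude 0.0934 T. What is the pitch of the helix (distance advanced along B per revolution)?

p ≈ 0.0359 m

v∥ = v cosθ = 1.47×10⁶·cos72° ≈ 4.543×10⁵ m/s.
T = 2πm/(|q|B) = 2π(1.883×10⁻²⁸)/((1.602×10⁻¹⁹)(0.0934)) ≈ 7.907×10⁻⁸ s.
pitch = v∥ T = (4.543×10⁵)(7.907×10⁻⁸) ≈ 0.0359 m.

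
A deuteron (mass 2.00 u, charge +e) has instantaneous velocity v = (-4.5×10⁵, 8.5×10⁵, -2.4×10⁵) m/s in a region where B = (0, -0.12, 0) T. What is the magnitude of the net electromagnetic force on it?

|F| ≈ 9.80×10⁻¹⁵ N

v×B = (-2.88×10⁴, 0, 5.40×10⁴) N/C.
F = q v×B = (1.602×10⁻¹⁹ C)·(-2.88×10⁴, 0, 5.40×10⁴) = (-4.61×10⁻¹⁵, 0, 8.65×10⁻¹⁵) N.
|F| = 9.80×10⁻¹⁵ N.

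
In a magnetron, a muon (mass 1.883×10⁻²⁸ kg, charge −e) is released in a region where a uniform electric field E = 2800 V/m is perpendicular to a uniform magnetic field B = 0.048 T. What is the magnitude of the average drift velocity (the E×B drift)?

In crossed fields the guiding centre drifts at v_d = |E×B|/B² = E/B, independent of charge and mass.
v_d = 2800/0.048 = 5.8×10⁴ m/s.

v_d ≈ 5.8×10⁴ m/s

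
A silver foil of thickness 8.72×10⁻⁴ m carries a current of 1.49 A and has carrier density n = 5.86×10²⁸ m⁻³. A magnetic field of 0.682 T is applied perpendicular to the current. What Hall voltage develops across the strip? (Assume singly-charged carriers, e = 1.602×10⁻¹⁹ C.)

V_H = IB/(n e t).
V_H = (1.49)(0.682)/((5.86×10²⁸)(1.602×10⁻¹⁹)(8.72×10⁻⁴)) ≈ 1.24×10⁻⁷ V.

V_H ≈ 1.24×10⁻⁷ V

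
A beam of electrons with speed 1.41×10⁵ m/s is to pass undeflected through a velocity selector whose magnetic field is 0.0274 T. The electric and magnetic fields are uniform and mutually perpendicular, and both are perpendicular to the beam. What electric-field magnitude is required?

E = 3860 V/m

For straight-line motion qE = qvB, so E = vB.
E = 1.41×10⁵ × 0.0274 = 3860 V/m.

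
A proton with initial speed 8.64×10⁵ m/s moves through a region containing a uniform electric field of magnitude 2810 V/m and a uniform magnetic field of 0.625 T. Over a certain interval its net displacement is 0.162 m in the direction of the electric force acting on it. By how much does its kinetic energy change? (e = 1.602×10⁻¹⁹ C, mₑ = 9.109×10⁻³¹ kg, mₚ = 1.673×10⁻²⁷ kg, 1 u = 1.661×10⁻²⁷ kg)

ΔKE ≈ 7.29×10⁻¹⁷ J

The magnetic force is always ⟂ v and does no work; only the electric force changes KE.
ΔKE = F_E · d = |q|E d = (1.602×10⁻¹⁹)(2810)(0.162) ≈ 7.29×10⁻¹⁷ J.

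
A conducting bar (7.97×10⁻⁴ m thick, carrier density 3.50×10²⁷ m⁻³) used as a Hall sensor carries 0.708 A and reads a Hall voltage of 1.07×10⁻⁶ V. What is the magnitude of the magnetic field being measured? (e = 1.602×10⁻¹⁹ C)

From V_H = IB/(n e t), B = V_H n e t / I.
B = (1.07×10⁻⁶)(3.50×10²⁷)(1.602×10⁻¹⁹)(7.97×10⁻⁴)/0.708 ≈ 0.675 T.

B ≈ 0.675 T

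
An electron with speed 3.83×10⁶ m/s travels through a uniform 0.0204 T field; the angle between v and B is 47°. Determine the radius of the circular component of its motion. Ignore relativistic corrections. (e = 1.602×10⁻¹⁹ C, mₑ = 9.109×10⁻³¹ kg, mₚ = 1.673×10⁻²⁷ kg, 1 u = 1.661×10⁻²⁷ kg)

r ≈ 7.81×10⁻⁴ m

v⊥ = v sinθ = 3.83×10⁶·sin47° ≈ 2.801×10⁶ m/s.
r = m v⊥/(|q|B) = (9.109×10⁻³¹)(2.801×10⁶)/((1.602×10⁻¹⁹)(0.0204)) ≈ 7.81×10⁻⁴ m.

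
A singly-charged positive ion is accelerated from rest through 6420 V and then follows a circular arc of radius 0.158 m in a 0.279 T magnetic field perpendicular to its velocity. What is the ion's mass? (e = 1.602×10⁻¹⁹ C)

m ≈ 2.42×10⁻²⁶ kg

Combine |q|V = ½mv² and r = mv/(|q|B): eliminate v to get m = qB²r²/(2V).
m = (1.602×10⁻¹⁹)(0.279)²(0.158)²/(2·6420) ≈ 2.42×10⁻²⁶ kg.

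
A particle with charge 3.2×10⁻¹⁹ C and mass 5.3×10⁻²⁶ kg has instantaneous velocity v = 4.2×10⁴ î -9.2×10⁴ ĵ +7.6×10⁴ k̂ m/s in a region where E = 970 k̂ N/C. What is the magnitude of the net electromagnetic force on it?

Only an electric field acts, so F = qE = (3.2×10⁻¹⁹ C)·(0, 0, 970) = (0, 0, 3.10×10⁻¹⁶) N.
|F| = 3.10×10⁻¹⁶ N.

|F| ≈ 3.10×10⁻¹⁶ N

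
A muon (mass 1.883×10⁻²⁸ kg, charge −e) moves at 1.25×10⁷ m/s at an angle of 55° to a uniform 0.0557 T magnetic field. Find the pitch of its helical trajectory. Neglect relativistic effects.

v∥ = v cosθ = 1.25×10⁷·cos55° ≈ 7.170×10⁶ m/s.
T = 2πm/(|q|B) = 2π(1.883×10⁻²⁸)/((1.602×10⁻¹⁹)(0.0557)) ≈ 1.326×10⁻⁷ s.
pitch = v∥ T = (7.170×10⁶)(1.326×10⁻⁷) ≈ 0.951 m.

p ≈ 0.951 m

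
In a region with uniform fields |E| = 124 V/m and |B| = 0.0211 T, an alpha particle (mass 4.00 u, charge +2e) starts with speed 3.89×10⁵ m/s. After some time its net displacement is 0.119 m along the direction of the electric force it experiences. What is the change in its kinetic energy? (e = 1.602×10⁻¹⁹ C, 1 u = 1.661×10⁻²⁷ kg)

ΔKE ≈ 4.73×10⁻¹⁸ J

The magnetic force is always ⟂ v and does no work; only the electric force changes KE.
ΔKE = F_E · d = |q|E d = (3.204×10⁻¹⁹)(124)(0.119) ≈ 4.73×10⁻¹⁸ J.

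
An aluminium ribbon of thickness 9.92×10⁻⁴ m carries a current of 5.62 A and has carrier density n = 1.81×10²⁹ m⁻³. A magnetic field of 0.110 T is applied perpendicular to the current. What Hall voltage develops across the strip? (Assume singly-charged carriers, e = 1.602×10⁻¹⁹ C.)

V_H ≈ 2.15×10⁻⁸ V

V_H = IB/(n e t).
V_H = (5.62)(0.110)/((1.81×10²⁹)(1.602×10⁻¹⁹)(9.92×10⁻⁴)) ≈ 2.15×10⁻⁸ V.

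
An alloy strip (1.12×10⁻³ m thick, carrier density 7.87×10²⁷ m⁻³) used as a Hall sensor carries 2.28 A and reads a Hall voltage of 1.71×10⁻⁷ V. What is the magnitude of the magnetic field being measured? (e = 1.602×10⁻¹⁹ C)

From V_H = IB/(n e t), B = V_H n e t / I.
B = (1.71×10⁻⁷)(7.87×10²⁷)(1.602×10⁻¹⁹)(1.12×10⁻³)/2.28 ≈ 0.106 T.

B ≈ 0.106 T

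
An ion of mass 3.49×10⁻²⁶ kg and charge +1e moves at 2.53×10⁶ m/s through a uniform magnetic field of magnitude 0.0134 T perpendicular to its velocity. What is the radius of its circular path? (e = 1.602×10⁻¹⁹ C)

The magnetic force provides the centripetal force: |q|vB = mv²/r.
r = mv/(|q|B) = (3.49×10⁻²⁶)(2.53×10⁶)/((1.602×10⁻¹⁹)(0.0134)) ≈ 41.1 m.

r ≈ 41.1 m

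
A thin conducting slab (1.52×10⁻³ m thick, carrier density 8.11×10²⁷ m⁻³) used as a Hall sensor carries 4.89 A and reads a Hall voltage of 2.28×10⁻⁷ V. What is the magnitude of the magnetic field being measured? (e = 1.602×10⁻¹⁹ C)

From V_H = IB/(n e t), B = V_H n e t / I.
B = (2.28×10⁻⁷)(8.11×10²⁷)(1.602×10⁻¹⁹)(1.52×10⁻³)/4.89 ≈ 0.0921 T.

B ≈ 0.0921 T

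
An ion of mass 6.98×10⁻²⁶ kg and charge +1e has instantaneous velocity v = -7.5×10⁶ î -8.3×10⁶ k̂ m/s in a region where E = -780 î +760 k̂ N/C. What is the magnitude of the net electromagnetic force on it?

Only an electric field acts, so F = qE = (1.602×10⁻¹⁹ C)·(-780, 0, 760) = (-1.25×10⁻¹⁶, 0, 1.22×10⁻¹⁶) N.
|F| = 1.74×10⁻¹⁶ N.

|F| ≈ 1.74×10⁻¹⁶ N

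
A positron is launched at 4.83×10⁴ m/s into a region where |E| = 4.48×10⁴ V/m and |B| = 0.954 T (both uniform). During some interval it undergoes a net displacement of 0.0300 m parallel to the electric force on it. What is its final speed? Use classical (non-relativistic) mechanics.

B does no work; ΔKE = |q|E d.
½mv_f² = ½mv₀² + |q|Ed = ½(9.109×10⁻³¹)(4.83×10⁴)² + (1.602×10⁻¹⁹)(4.48×10⁴)(0.0300) ≈ 1.063×10⁻²¹ J + 2.153×10⁻¹⁶ J ≈ 2.153×10⁻¹⁶ J.
v_f = √(2·2.153×10⁻¹⁶/9.109×10⁻³¹) ≈ 2.17×10⁷ m/s.

v_f ≈ 2.17×10⁷ m/s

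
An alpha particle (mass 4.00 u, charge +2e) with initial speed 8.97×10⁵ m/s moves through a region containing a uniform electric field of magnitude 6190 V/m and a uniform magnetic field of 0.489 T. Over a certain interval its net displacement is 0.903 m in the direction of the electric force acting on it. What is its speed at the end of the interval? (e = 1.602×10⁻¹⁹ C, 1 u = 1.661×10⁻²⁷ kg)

B does no work; ΔKE = |q|E d.
½mv_f² = ½mv₀² + |q|Ed = ½(6.644×10⁻²⁷)(8.97×10⁵)² + (3.204×10⁻¹⁹)(6190)(0.903) ≈ 2.673×10⁻¹⁵ J + 1.791×10⁻¹⁵ J ≈ 4.464×10⁻¹⁵ J.
v_f = √(2·4.464×10⁻¹⁵/6.644×10⁻²⁷) ≈ 1.16×10⁶ m/s.

v_f ≈ 1.16×10⁶ m/s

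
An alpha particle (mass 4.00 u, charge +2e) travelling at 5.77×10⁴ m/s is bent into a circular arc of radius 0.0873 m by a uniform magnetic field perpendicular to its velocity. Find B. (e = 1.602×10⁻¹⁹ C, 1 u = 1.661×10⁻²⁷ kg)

From |q|vB = mv²/r, B = mv/(|q|r).
B = (6.644×10⁻²⁷)(5.77×10⁴)/((3.204×10⁻¹⁹)(0.0873)) ≈ 0.0137 T.

B ≈ 0.0137 T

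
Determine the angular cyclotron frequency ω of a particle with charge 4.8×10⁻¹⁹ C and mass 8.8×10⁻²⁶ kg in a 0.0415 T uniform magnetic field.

ω = |q|B/m.
ω = (4.8×10⁻¹⁹)(0.0415)/8.8×10⁻²⁶ ≈ 2.26×10⁵ rad/s.

ω ≈ 2.26×10⁵ rad/s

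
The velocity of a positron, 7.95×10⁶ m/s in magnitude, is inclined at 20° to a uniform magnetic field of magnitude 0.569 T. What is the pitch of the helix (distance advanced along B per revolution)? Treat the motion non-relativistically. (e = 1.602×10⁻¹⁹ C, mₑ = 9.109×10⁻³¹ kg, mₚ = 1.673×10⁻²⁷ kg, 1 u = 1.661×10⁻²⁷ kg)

p ≈ 4.69×10⁻⁴ m

v∥ = v cosθ = 7.95×10⁶·cos20° ≈ 7.471×10⁶ m/s.
T = 2πm/(|q|B) = 2π(9.109×10⁻³¹)/((1.602×10⁻¹⁹)(0.569)) ≈ 6.279×10⁻¹¹ s.
pitch = v∥ T = (7.471×10⁶)(6.279×10⁻¹¹) ≈ 4.69×10⁻⁴ m.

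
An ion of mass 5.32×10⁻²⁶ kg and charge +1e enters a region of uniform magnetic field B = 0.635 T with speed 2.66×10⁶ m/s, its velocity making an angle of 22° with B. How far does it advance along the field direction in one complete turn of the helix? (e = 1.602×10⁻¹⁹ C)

p ≈ 8.10 m

v∥ = v cosθ = 2.66×10⁶·cos22° ≈ 2.466×10⁶ m/s.
T = 2πm/(|q|B) = 2π(5.32×10⁻²⁶)/((1.602×10⁻¹⁹)(0.635)) ≈ 3.286×10⁻⁶ s.
pitch = v∥ T = (2.466×10⁶)(3.286×10⁻⁶) ≈ 8.10 m.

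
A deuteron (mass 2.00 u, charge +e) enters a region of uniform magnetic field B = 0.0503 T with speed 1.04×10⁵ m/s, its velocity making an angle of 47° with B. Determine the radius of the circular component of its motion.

r ≈ 0.0314 m

v⊥ = v sinθ = 1.04×10⁵·sin47° ≈ 7.606×10⁴ m/s.
r = m v⊥/(|q|B) = (3.322×10⁻²⁷)(7.606×10⁴)/((1.602×10⁻¹⁹)(0.0503)) ≈ 0.0314 m.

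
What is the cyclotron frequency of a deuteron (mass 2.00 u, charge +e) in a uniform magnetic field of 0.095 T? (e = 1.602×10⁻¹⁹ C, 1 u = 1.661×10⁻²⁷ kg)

f ≈ 7.3×10⁵ Hz

f = |q|B/(2πm).
f = (1.602×10⁻¹⁹)(0.095)/(2π·3.322×10⁻²⁷) ≈ 7.3×10⁵ Hz.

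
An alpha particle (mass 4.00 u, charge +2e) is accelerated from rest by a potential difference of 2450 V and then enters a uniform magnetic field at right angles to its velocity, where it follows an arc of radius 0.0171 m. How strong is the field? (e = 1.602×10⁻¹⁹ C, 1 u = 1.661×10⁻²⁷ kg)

B ≈ 0.589 T

v = √(2|q|V/m) = √(2·3.204×10⁻¹⁹·2450/6.644×10⁻²⁷) ≈ 4.861×10⁵ m/s.
B = mv/(|q|r) = (6.644×10⁻²⁷)(4.861×10⁵)/((3.204×10⁻¹⁹)(0.0171)) ≈ 0.589 T.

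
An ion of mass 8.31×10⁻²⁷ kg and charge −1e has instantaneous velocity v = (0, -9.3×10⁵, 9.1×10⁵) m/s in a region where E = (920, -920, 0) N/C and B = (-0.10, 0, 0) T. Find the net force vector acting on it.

F ≈ (-1.47×10⁻¹⁶, 1.47×10⁻¹⁴, 1.49×10⁻¹⁴) N

v×B = (0, -9.10×10⁴, -9.30×10⁴) N/C.
E + v×B = (920, -9.19×10⁴, -9.30×10⁴) N/C.
F = q(E + v×B) = (−1.602×10⁻¹⁹ C)·(920, -9.19×10⁴, -9.30×10⁴) = (-1.47×10⁻¹⁶, 1.47×10⁻¹⁴, 1.49×10⁻¹⁴) N.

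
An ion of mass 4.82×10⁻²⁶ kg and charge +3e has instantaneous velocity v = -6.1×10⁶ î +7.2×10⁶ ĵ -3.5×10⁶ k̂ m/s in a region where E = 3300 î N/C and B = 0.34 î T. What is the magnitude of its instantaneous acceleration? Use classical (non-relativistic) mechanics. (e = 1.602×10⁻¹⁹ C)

|a| ≈ 2.71×10¹³ m/s²

v×B = (0, -1.19×10⁶, -2.45×10⁶) N/C.
E + v×B = (3300, -1.19×10⁶, -2.45×10⁶) N/C.
F = q(E + v×B) = (4.806×10⁻¹⁹ C)·(3300, -1.19×10⁶, -2.45×10⁶) = (1.59×10⁻¹⁵, -5.72×10⁻¹³, -1.18×10⁻¹²) N.
|a| = |F|/m = 1.308×10⁻¹²/4.82×10⁻²⁶ ≈ 2.71×10¹³ m/s².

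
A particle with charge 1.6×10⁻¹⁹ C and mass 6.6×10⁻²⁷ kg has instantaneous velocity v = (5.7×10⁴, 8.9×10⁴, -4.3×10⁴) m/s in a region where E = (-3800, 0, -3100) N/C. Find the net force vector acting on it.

F ≈ (-6.08×10⁻¹⁶, 0, -4.96×10⁻¹⁶) N

Only an electric field acts, so F = qE = (1.6×10⁻¹⁹ C)·(-3800, 0, -3100) = (-6.08×10⁻¹⁶, 0, -4.96×10⁻¹⁶) N.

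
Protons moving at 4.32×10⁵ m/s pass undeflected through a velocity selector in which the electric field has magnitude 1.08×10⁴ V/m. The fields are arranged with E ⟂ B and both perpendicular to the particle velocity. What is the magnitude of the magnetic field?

B = 0.0250 T

Balance of forces in the selector: qE = qvB ⇒ B = E/v.
B = 1.08×10⁴/4.32×10⁵ = 0.0250 T.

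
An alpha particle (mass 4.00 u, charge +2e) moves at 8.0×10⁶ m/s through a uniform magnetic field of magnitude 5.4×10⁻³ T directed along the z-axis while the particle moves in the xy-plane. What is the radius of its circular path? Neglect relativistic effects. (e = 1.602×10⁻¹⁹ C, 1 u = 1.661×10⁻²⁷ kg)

r ≈ 31 m

The magnetic force provides the centripetal force: |q|vB = mv²/r.
r = mv/(|q|B) = (6.644×10⁻²⁷)(8.0×10⁶)/((3.204×10⁻¹⁹)(5.4×10⁻³)) ≈ 31 m.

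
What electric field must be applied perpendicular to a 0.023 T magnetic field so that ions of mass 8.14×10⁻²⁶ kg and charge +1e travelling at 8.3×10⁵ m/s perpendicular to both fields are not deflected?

E = 1.9×10⁴ V/m

For straight-line motion qE = qvB, so E = vB.
E = 8.3×10⁵ × 0.023 = 1.9×10⁴ V/m.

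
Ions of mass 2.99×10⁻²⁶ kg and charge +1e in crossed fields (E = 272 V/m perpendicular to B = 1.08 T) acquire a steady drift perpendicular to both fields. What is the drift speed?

The steady drift has the magnetic force balancing the electric force, so v_d = E/B.
v_d = 272/1.08 = 252 m/s.

v_d ≈ 252 m/s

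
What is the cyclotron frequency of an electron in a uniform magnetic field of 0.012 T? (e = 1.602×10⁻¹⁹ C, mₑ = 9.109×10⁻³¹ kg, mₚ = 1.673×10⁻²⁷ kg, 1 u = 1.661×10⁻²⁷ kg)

f = |q|B/(2πm).
f = (1.602×10⁻¹⁹)(0.012)/(2π·9.109×10⁻³¹) ≈ 3.4×10⁸ Hz.

f ≈ 3.4×10⁸ Hz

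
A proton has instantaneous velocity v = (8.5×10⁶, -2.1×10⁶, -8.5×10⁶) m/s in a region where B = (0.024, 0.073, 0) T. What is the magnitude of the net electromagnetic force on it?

|F| ≈ 1.50×10⁻¹³ N

v×B = (6.20×10⁵, -2.04×10⁵, 6.71×10⁵) N/C.
F = q v×B = (1.602×10⁻¹⁹ C)·(6.20×10⁵, -2.04×10⁵, 6.71×10⁵) = (9.94×10⁻¹⁴, -3.27×10⁻¹⁴, 1.07×10⁻¹³) N.
|F| = 1.50×10⁻¹³ N.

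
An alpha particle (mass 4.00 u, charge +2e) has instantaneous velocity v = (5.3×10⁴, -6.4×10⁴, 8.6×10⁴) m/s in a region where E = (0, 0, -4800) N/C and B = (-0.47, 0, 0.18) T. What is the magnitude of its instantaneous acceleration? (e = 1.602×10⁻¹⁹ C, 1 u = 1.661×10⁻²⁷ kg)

|a| ≈ 2.99×10¹² m/s²

v×B = (-1.15×10⁴, -5.00×10⁴, -3.01×10⁴) N/C.
E + v×B = (-1.15×10⁴, -5.00×10⁴, -3.49×10⁴) N/C.
F = q(E + v×B) = (3.204×10⁻¹⁹ C)·(-1.15×10⁴, -5.00×10⁴, -3.49×10⁴) = (-3.69×10⁻¹⁵, -1.60×10⁻¹⁴, -1.12×10⁻¹⁴) N.
|a| = |F|/m = 1.987×10⁻¹⁴/6.644×10⁻²⁷ ≈ 2.99×10¹² m/s².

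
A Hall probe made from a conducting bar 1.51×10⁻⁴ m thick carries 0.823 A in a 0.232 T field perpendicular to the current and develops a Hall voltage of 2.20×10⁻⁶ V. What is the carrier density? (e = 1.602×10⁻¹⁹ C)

From V_H = IB/(n e t), n = IB/(V_H e t).
n = (0.823)(0.232)/((2.20×10⁻⁶)(1.602×10⁻¹⁹)(1.51×10⁻⁴)) ≈ 3.59×10²⁷ m⁻³.

n ≈ 3.59×10²⁷ m⁻³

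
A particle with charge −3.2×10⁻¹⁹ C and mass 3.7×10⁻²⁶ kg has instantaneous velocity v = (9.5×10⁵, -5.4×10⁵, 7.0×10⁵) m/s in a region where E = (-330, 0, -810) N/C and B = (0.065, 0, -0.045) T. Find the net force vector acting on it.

v×B = (2.43×10⁴, 8.82×10⁴, 3.51×10⁴) N/C.
E + v×B = (2.40×10⁴, 8.82×10⁴, 3.43×10⁴) N/C.
F = q(E + v×B) = (−3.2×10⁻¹⁹ C)·(2.40×10⁴, 8.82×10⁴, 3.43×10⁴) = (-7.67×10⁻¹⁵, -2.82×10⁻¹⁴, -1.10×10⁻¹⁴) N.

F ≈ (-7.67×10⁻¹⁵, -2.82×10⁻¹⁴, -1.10×10⁻¹⁴) N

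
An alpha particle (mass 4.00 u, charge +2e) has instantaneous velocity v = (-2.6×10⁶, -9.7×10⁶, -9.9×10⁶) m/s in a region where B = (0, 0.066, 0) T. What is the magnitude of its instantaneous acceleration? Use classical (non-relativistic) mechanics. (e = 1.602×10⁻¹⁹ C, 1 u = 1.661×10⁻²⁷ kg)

|a| ≈ 3.26×10¹³ m/s²

v×B = (6.53×10⁵, 0, -1.72×10⁵) N/C.
F = q v×B = (3.204×10⁻¹⁹ C)·(6.53×10⁵, 0, -1.72×10⁵) = (2.09×10⁻¹³, 0, -5.50×10⁻¹⁴) N.
|a| = |F|/m = 2.164×10⁻¹³/6.644×10⁻²⁷ ≈ 3.26×10¹³ m/s².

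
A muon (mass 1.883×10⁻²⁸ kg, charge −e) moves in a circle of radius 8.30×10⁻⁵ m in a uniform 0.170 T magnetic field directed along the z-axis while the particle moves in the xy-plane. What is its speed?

From |q|vB = mv²/r, v = |q|Br/m.
v = (1.602×10⁻¹⁹)(0.170)(8.30×10⁻⁵)/1.883×10⁻²⁸ ≈ 1.20×10⁴ m/s.

v ≈ 1.20×10⁴ m/s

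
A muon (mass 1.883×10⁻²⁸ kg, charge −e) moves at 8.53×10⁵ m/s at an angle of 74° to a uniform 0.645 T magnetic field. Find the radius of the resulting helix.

v⊥ = v sinθ = 8.53×10⁵·sin74° ≈ 8.200×10⁵ m/s.
r = m v⊥/(|q|B) = (1.883×10⁻²⁸)(8.200×10⁵)/((1.602×10⁻¹⁹)(0.645)) ≈ 1.49×10⁻³ m.

r ≈ 1.49×10⁻³ m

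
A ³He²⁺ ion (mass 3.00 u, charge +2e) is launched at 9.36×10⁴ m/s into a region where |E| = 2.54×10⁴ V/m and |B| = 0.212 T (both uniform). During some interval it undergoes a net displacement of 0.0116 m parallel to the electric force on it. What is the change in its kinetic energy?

The magnetic force is always ⟂ v and does no work; only the electric force changes KE.
ΔKE = F_E · d = |q|E d = (3.204×10⁻¹⁹)(2.54×10⁴)(0.0116) ≈ 9.44×10⁻¹⁷ J.

ΔKE ≈ 9.44×10⁻¹⁷ J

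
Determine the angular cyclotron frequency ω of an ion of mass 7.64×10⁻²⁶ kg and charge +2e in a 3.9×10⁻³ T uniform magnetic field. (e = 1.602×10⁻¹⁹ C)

ω ≈ 1.6×10⁴ rad/s

ω = |q|B/m.
ω = (3.204×10⁻¹⁹)(3.9×10⁻³)/7.64×10⁻²⁶ ≈ 1.6×10⁴ rad/s.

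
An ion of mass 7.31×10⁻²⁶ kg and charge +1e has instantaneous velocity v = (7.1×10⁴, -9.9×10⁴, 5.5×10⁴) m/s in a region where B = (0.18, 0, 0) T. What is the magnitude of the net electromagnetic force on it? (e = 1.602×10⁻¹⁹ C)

|F| ≈ 3.27×10⁻¹⁵ N

v×B = (0, 9900, 1.78×10⁴) N/C.
F = q v×B = (1.602×10⁻¹⁹ C)·(0, 9900, 1.78×10⁴) = (0, 1.59×10⁻¹⁵, 2.85×10⁻¹⁵) N.
|F| = 3.27×10⁻¹⁵ N.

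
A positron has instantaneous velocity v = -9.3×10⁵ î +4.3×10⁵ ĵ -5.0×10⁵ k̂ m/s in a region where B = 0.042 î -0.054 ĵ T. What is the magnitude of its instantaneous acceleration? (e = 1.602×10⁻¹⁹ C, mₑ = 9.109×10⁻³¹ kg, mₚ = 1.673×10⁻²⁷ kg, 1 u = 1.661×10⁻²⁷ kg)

v×B = (-2.70×10⁴, -2.10×10⁴, 3.22×10⁴) N/C.
F = q v×B = (1.602×10⁻¹⁹ C)·(-2.70×10⁴, -2.10×10⁴, 3.22×10⁴) = (-4.33×10⁻¹⁵, -3.36×10⁻¹⁵, 5.15×10⁻¹⁵) N.
|a| = |F|/m = 7.521×10⁻¹⁵/9.109×10⁻³¹ ≈ 8.26×10¹⁵ m/s².

|a| ≈ 8.26×10¹⁵ m/s²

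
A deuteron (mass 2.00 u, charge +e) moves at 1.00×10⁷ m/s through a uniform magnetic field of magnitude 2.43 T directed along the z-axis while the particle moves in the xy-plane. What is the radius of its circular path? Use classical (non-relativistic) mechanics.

The magnetic force provides the centripetal force: |q|vB = mv²/r.
r = mv/(|q|B) = (3.322×10⁻²⁷)(1.00×10⁷)/((1.602×10⁻¹⁹)(2.43)) ≈ 0.0853 m.

r ≈ 0.0853 m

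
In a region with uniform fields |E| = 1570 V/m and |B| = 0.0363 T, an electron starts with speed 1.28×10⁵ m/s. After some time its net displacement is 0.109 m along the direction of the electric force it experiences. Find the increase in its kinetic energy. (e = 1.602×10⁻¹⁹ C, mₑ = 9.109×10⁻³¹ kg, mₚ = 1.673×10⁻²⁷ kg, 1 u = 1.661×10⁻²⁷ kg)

The magnetic force is always ⟂ v and does no work; only the electric force changes KE.
ΔKE = F_E · d = |q|E d = (1.602×10⁻¹⁹)(1570)(0.109) ≈ 2.74×10⁻¹⁷ J.

ΔKE ≈ 2.74×10⁻¹⁷ J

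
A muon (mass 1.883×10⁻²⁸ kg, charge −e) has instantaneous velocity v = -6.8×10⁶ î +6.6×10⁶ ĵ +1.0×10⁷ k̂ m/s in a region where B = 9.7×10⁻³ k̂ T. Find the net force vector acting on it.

F ≈ (-1.03×10⁻¹⁴, -1.06×10⁻¹⁴, 0) N

v×B = (6.40×10⁴, 6.60×10⁴, 0) N/C.
F = q v×B = (−1.602×10⁻¹⁹ C)·(6.40×10⁴, 6.60×10⁴, 0) = (-1.03×10⁻¹⁴, -1.06×10⁻¹⁴, 0) N.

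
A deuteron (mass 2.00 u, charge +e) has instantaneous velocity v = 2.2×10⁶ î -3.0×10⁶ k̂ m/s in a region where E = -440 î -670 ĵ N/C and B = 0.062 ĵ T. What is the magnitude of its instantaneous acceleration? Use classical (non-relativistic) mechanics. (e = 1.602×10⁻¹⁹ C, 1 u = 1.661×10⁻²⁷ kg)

v×B = (1.86×10⁵, 0, 1.36×10⁵) N/C.
E + v×B = (1.86×10⁵, -670, 1.36×10⁵) N/C.
F = q(E + v×B) = (1.602×10⁻¹⁹ C)·(1.86×10⁵, -670, 1.36×10⁵) = (2.97×10⁻¹⁴, -1.07×10⁻¹⁶, 2.19×10⁻¹⁴) N.
|a| = |F|/m = 3.689×10⁻¹⁴/3.322×10⁻²⁷ ≈ 1.11×10¹³ m/s².

|a| ≈ 1.11×10¹³ m/s²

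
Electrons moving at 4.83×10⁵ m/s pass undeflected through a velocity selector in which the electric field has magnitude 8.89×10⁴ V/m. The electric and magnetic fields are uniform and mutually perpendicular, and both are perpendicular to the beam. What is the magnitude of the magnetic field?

B = 0.184 T

Balance of forces in the selector: qE = qvB ⇒ B = E/v.
B = 8.89×10⁴/4.83×10⁵ = 0.184 T.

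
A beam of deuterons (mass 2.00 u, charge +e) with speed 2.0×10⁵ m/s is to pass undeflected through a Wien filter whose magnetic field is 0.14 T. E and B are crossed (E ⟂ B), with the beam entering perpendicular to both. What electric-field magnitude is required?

For straight-line motion qE = qvB, so E = vB.
E = 2.0×10⁵ × 0.14 = 2.8×10⁴ V/m.

E = 2.8×10⁴ V/m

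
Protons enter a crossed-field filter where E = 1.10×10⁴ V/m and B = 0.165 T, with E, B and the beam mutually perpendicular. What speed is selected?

Straight-line motion ⇒ electric and magnetic forces cancel, so E = vB.
v = E/B = 1.10×10⁴/0.165 = 6.67×10⁴ m/s.

v = 6.67×10⁴ m/s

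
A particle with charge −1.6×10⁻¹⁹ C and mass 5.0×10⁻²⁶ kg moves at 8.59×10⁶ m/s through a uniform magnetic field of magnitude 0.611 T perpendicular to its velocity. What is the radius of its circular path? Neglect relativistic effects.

r ≈ 4.39 m

The magnetic force provides the centripetal force: |q|vB = mv²/r.
r = mv/(|q|B) = (5.0×10⁻²⁶)(8.59×10⁶)/((1.6×10⁻¹⁹)(0.611)) ≈ 4.39 m.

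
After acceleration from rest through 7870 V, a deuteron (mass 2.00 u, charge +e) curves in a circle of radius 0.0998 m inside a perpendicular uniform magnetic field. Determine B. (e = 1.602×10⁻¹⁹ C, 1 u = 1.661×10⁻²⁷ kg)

v = √(2|q|V/m) = √(2·1.602×10⁻¹⁹·7870/3.322×10⁻²⁷) ≈ 8.712×10⁵ m/s.
B = mv/(|q|r) = (3.322×10⁻²⁷)(8.712×10⁵)/((1.602×10⁻¹⁹)(0.0998)) ≈ 0.181 T.

B ≈ 0.181 T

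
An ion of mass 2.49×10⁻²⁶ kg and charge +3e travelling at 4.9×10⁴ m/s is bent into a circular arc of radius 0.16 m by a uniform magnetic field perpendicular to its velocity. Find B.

B ≈ 0.016 T

From |q|vB = mv²/r, B = mv/(|q|r).
B = (2.49×10⁻²⁶)(4.9×10⁴)/((4.806×10⁻¹⁹)(0.16)) ≈ 0.016 T.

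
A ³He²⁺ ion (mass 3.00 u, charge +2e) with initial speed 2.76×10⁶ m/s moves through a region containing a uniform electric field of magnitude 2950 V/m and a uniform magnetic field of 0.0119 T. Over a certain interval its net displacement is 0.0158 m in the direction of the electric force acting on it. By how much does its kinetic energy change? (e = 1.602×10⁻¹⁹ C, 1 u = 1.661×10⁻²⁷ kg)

ΔKE ≈ 1.49×10⁻¹⁷ J

The magnetic force is always ⟂ v and does no work; only the electric force changes KE.
ΔKE = F_E · d = |q|E d = (3.204×10⁻¹⁹)(2950)(0.0158) ≈ 1.49×10⁻¹⁷ J.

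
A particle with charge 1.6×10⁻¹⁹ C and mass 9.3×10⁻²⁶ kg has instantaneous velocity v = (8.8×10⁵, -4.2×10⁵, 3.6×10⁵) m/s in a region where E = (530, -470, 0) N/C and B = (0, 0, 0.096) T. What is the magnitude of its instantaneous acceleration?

v×B = (-4.03×10⁴, -8.45×10⁴, 0) N/C.
E + v×B = (-3.98×10⁴, -8.50×10⁴, 0) N/C.
F = q(E + v×B) = (1.6×10⁻¹⁹ C)·(-3.98×10⁴, -8.50×10⁴, 0) = (-6.37×10⁻¹⁵, -1.36×10⁻¹⁴, 0) N.
|a| = |F|/m = 1.501×10⁻¹⁴/9.3×10⁻²⁶ ≈ 1.61×10¹¹ m/s².

|a| ≈ 1.61×10¹¹ m/s²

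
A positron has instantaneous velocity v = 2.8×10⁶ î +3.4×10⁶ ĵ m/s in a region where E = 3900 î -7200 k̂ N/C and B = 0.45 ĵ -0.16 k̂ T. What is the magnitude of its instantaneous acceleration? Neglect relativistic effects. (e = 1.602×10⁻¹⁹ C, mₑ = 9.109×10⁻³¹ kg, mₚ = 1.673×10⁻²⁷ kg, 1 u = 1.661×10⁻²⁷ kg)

|a| ≈ 2.53×10¹⁷ m/s²

v×B = (-5.44×10⁵, 4.48×10⁵, 1.26×10⁶) N/C.
E + v×B = (-5.40×10⁵, 4.48×10⁵, 1.25×10⁶) N/C.
F = q(E + v×B) = (1.602×10⁻¹⁹ C)·(-5.40×10⁵, 4.48×10⁵, 1.25×10⁶) = (-8.65×10⁻¹⁴, 7.18×10⁻¹⁴, 2.01×10⁻¹³) N.
|a| = |F|/m = 2.300×10⁻¹³/9.109×10⁻³¹ ≈ 2.53×10¹⁷ m/s².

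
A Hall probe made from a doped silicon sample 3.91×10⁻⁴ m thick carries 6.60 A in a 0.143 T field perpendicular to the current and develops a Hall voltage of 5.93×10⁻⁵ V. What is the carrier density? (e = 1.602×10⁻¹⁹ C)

From V_H = IB/(n e t), n = IB/(V_H e t).
n = (6.60)(0.143)/((5.93×10⁻⁵)(1.602×10⁻¹⁹)(3.91×10⁻⁴)) ≈ 2.54×10²⁶ m⁻³.

n ≈ 2.54×10²⁶ m⁻³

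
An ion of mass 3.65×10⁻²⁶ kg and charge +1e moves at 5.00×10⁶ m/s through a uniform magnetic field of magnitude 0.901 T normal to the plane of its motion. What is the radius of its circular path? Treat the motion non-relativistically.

r ≈ 1.26 m

The magnetic force provides the centripetal force: |q|vB = mv²/r.
r = mv/(|q|B) = (3.65×10⁻²⁶)(5.00×10⁶)/((1.602×10⁻¹⁹)(0.901)) ≈ 1.26 m.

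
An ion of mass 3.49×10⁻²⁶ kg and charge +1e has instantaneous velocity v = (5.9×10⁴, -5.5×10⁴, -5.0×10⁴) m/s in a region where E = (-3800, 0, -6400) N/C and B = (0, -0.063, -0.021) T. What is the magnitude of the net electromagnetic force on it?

v×B = (-2000, 1240, -3720) N/C.
E + v×B = (-5800, 1240, -1.01×10⁴) N/C.
F = q(E + v×B) = (1.602×10⁻¹⁹ C)·(-5800, 1240, -1.01×10⁴) = (-9.28×10⁻¹⁶, 1.98×10⁻¹⁶, -1.62×10⁻¹⁵) N.
|F| = 1.88×10⁻¹⁵ N.

|F| ≈ 1.88×10⁻¹⁵ N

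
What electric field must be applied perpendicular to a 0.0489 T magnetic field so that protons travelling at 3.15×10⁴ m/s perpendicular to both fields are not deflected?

For straight-line motion qE = qvB, so E = vB.
E = 3.15×10⁴ × 0.0489 = 1540 V/m.

E = 1540 V/m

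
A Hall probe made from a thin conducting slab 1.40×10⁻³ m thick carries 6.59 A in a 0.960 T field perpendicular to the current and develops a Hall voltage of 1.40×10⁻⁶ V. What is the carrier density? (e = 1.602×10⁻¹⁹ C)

n ≈ 2.01×10²⁸ m⁻³

From V_H = IB/(n e t), n = IB/(V_H e t).
n = (6.59)(0.960)/((1.40×10⁻⁶)(1.602×10⁻¹⁹)(1.40×10⁻³)) ≈ 2.01×10²⁸ m⁻³.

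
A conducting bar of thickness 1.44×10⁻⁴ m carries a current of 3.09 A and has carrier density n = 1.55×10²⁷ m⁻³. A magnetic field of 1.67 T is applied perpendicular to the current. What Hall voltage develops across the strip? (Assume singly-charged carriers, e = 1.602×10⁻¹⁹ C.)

V_H ≈ 1.44×10⁻⁴ V

V_H = IB/(n e t).
V_H = (3.09)(1.67)/((1.55×10²⁷)(1.602×10⁻¹⁹)(1.44×10⁻⁴)) ≈ 1.44×10⁻⁴ V.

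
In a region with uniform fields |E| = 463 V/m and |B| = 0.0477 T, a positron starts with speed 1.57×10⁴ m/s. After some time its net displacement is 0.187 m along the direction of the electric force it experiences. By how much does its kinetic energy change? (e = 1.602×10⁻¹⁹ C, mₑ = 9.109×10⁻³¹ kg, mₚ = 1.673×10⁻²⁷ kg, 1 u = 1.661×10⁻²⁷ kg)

The magnetic force is always ⟂ v and does no work; only the electric force changes KE.
ΔKE = F_E · d = |q|E d = (1.602×10⁻¹⁹)(463)(0.187) ≈ 1.39×10⁻¹⁷ J.

ΔKE ≈ 1.39×10⁻¹⁷ J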